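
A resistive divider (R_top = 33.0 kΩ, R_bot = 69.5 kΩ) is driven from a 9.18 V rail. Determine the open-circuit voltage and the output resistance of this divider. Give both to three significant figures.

V_th = 6.22 V, R_th = 22.4 kΩ

V_th is the open-circuit tap voltage: 9.18 × 69.5/(33.0 + 69.5) = 6.22 V.
With the supply zeroed, R_top and R_bot appear in parallel from the tap: R_th = R_top‖R_bot = (33.0 × 69.5)/102.5 = 22.4 kΩ.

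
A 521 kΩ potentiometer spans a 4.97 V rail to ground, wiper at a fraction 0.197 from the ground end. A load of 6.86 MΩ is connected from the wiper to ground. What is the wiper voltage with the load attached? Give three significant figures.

The wiper splits the pot into (1−α)R = 418.4 kΩ above and αR = 102.6 kΩ below.
Lower section ‖ load = 101.1 kΩ.
V_wiper = 4.97 × 101.1/(418.4 + 101.1) = 0.967 V.

V ≈ 0.967 V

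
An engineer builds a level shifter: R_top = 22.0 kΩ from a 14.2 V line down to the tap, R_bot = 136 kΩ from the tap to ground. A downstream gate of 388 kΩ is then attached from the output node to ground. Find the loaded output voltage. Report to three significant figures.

V_out ≈ 11.7 V

The load sits in parallel with R_bot: R_bot‖R_L = (136 × 388) / (136 + 388) = 100.7 kΩ.
V_out = 14.2 × 100.7 / (22.0 + 100.7) = 14.2 × 100.7/122.7 = 11.7 V.
(Unloaded it would have been 12.2 V.)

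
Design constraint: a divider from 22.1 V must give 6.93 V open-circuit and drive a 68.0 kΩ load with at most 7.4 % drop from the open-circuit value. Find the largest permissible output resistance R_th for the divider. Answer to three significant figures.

R_th ≤ 5.43 kΩ

Loading drop = R_th/(R_th + R_L) ≤ 0.0740, so R_th ≤ R_L · ε/(1−ε) = 68.0 kΩ × 0.0740/0.9260 = 5.43 kΩ.
(Any R1, R2 with R2/(R1+R2) = 0.314 and R1‖R2 ≤ 5.43 kΩ will meet the spec.)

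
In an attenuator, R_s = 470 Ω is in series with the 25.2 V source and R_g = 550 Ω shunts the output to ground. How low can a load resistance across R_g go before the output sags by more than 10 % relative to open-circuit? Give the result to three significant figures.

R_L(min) ≈ 2.28 kΩ

Output resistance R_th = R_s‖R_g = (470 × 550)/1020 = 253.4 Ω.
The fractional drop is R_th/(R_th + R_L); requiring this ≤ 0.100 gives R_L ≥ R_th(1/0.100 − 1) = 253.4 × 9.000 = 2.28 kΩ.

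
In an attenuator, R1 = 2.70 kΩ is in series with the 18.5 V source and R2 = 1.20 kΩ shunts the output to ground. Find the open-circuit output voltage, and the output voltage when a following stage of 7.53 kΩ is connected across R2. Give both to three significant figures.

Unloaded: 5.69 V; loaded: 5.13 V

Open-circuit: V = 18.5 × 1.20/(2.70 + 1.20) = 5.69 V.
With the load, R2 becomes R2‖R_L = 1.035 kΩ, so V = 18.5 × 1.035/3.735 = 5.13 V.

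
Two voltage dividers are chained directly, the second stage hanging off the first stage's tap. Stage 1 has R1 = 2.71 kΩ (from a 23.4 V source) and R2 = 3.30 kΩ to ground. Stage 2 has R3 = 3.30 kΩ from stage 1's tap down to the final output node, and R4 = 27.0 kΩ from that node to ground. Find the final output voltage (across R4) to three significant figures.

Stage 2 presents R3+R4 = 30.30 kΩ as a load on stage 1's tap.
Stage 1's lower leg becomes R2‖(R3+R4) = 2.976 kΩ, so V_mid = 23.4 × 2.976/5.686 = 12.25 V.
Stage 2 is itself unloaded: V_out = V_mid × R4/(R3+R4) = 12.25 × 27.0/30.30 = 10.9 V.

V_out ≈ 10.9 V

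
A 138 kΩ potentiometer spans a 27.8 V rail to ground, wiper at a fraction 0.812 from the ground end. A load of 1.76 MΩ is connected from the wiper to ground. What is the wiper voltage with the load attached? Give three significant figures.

V ≈ 22.3 V

The wiper splits the pot into (1−α)R = 25.94 kΩ above and αR = 112.1 kΩ below.
Lower section ‖ load = 105.3 kΩ.
V_wiper = 27.8 × 105.3/(25.94 + 105.3) = 22.3 V.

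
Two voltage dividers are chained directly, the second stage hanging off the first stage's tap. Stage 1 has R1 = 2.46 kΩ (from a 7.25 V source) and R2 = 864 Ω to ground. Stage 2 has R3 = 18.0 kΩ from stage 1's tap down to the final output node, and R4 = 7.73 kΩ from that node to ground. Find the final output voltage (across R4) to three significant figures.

V_out ≈ 0.552 V

Stage 2 presents R3+R4 = 25730 Ω as a load on stage 1's tap.
Stage 1's lower leg becomes R2‖(R3+R4) = 835.9 Ω, so V_mid = 7.25 × 835.9/3296 = 1.839 V.
Stage 2 is itself unloaded: V_out = V_mid × R4/(R3+R4) = 1.839 × 7730/25730 = 0.552 V.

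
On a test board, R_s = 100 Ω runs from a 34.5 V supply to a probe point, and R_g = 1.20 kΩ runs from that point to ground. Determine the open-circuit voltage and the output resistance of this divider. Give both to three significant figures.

V_th = 31.8 V, R_th = 92.3 Ω

V_th is the open-circuit tap voltage: 34.5 × 1200/(100 + 1200) = 31.8 V.
With the supply zeroed, R_s and R_g appear in parallel from the tap: R_th = R_s‖R_g = (100 × 1200)/1300 = 92.3 Ω.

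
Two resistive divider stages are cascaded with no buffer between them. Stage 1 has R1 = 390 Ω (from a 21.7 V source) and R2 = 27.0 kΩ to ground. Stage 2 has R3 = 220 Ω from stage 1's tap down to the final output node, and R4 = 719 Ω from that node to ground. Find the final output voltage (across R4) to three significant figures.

Stage 2 presents R3+R4 = 939.0 Ω as a load on stage 1's tap.
Stage 1's lower leg becomes R2‖(R3+R4) = 907.4 Ω, so V_mid = 21.7 × 907.4/1297 = 15.18 V.
Stage 2 is itself unloaded: V_out = V_mid × R4/(R3+R4) = 15.18 × 719/939.0 = 11.6 V.

V_out ≈ 11.6 V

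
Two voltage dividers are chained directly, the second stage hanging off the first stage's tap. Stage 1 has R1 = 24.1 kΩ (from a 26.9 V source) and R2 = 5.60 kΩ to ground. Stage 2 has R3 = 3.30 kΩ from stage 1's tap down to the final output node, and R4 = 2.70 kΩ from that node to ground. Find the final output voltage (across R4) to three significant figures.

V_out ≈ 1.30 V

Stage 2 presents R3+R4 = 6.000 kΩ as a load on stage 1's tap.
Stage 1's lower leg becomes R2‖(R3+R4) = 2.897 kΩ, so V_mid = 26.9 × 2.897/27.00 = 2.886 V.
Stage 2 is itself unloaded: V_out = V_mid × R4/(R3+R4) = 2.886 × 2.70/6.000 = 1.30 V.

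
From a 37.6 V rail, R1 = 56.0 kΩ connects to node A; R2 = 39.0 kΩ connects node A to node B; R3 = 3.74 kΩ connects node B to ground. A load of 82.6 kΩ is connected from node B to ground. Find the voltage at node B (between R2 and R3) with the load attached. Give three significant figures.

At node B, R3 is in parallel with the load: R3‖R_L = 3.578 kΩ.
Below node A the resistance is R2 + (R3‖R_L) = 42.58 kΩ, so V_A = 37.6 × 42.58/98.58 = 16.24 V.
Then V_B = V_A × (R3‖R_L)/(R2 + R3‖R_L) = 16.24 × 3.578/42.58 = 1.36 V.

V ≈ 1.36 V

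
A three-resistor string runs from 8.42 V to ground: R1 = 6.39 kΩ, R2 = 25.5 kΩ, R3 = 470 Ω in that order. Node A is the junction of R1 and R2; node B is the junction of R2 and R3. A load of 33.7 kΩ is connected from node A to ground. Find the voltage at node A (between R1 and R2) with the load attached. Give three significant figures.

V ≈ 5.86 V

Below node A the series string R2+R3 = 25970 Ω sits in parallel with the 33700 Ω load: 14670 Ω.
V_A = 8.42 × 14670/(6390 + 14670) = 5.86 V.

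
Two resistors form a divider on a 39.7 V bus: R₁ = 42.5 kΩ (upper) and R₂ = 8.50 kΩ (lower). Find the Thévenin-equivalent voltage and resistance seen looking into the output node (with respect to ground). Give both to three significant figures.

V_th is the open-circuit tap voltage: 39.7 × 8.50/(42.5 + 8.50) = 6.62 V.
With the supply zeroed, R₁ and R₂ appear in parallel from the tap: R_th = R₁‖R₂ = (42.5 × 8.50)/51.00 = 7.08 kΩ.

V_th = 6.62 V, R_th = 7.08 kΩ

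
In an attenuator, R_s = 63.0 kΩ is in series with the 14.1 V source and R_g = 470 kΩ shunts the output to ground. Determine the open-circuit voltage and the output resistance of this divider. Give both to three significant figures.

V_th is the open-circuit tap voltage: 14.1 × 470/(63.0 + 470) = 12.4 V.
With the supply zeroed, R_s and R_g appear in parallel from the tap: R_th = R_s‖R_g = (63.0 × 470)/533.0 = 55.6 kΩ.

V_th = 12.4 V, R_th = 55.6 kΩ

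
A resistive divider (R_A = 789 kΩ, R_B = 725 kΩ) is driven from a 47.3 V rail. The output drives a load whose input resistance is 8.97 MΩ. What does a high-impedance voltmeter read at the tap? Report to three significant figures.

The load sits in parallel with R_B: R_B‖R_L = (725 × 8970) / (725 + 8970) = 670.8 kΩ.
V_out = 47.3 × 670.8 / (789 + 670.8) = 47.3 × 670.8/1460 = 21.7 V.
(Unloaded it would have been 22.7 V.)

V_out ≈ 21.7 V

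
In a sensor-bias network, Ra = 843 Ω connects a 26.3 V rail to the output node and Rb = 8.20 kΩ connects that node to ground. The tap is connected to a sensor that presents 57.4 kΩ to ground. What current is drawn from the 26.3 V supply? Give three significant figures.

I ≈ 3.28 mA

Rb‖R_L = 7175 Ω, so the source sees Ra + Rb‖R_L = 8018 Ω.
I = 26.3 V / 8018 Ω = 3.28 mA.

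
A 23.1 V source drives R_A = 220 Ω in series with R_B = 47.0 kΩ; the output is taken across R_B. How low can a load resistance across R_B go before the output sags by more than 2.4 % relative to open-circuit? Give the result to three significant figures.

R_L(min) ≈ 8.90 kΩ

Output resistance R_th = R_A‖R_B = (220 × 47000)/47220 = 219.0 Ω.
The fractional drop is R_th/(R_th + R_L); requiring this ≤ 0.0240 gives R_L ≥ R_th(1/0.0240 − 1) = 219.0 × 40.67 = 8.90 kΩ.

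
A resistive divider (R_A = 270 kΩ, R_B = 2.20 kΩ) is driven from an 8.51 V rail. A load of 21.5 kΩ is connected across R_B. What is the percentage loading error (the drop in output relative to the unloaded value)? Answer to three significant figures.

9.21 %

The divider's output (Thévenin) resistance is R_A‖R_B = 2.182 kΩ.
Fractional drop under load = R_th/(R_th + R_L) = 2.182 / (2.182 + 21.5) = 0.09215.
So the output falls by 9.21 %.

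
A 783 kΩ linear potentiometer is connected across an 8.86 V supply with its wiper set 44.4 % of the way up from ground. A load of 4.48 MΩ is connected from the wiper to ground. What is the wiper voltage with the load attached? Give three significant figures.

The wiper splits the pot into (1−α)R = 435.3 kΩ above and αR = 347.7 kΩ below.
Lower section ‖ load = 322.6 kΩ.
V_wiper = 8.86 × 322.6/(435.3 + 322.6) = 3.77 V.

V ≈ 3.77 V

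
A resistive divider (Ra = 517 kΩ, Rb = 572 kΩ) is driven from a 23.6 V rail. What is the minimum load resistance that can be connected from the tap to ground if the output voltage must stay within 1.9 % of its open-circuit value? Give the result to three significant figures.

R_L(min) ≈ 14.0 MΩ

Output resistance R_th = Ra‖Rb = (517 × 572)/1089 = 271.6 kΩ.
The fractional drop is R_th/(R_th + R_L); requiring this ≤ 0.0190 gives R_L ≥ R_th(1/0.0190 − 1) = 271.6 × 51.63 = 14.0 MΩ.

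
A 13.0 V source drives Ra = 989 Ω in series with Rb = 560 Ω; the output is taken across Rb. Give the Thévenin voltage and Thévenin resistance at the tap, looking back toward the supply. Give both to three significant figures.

V_th is the open-circuit tap voltage: 13.0 × 560/(989 + 560) = 4.70 V.
With the supply zeroed, Ra and Rb appear in parallel from the tap: R_th = Ra‖Rb = (989 × 560)/1549 = 358 Ω.

V_th = 4.70 V, R_th = 358 Ω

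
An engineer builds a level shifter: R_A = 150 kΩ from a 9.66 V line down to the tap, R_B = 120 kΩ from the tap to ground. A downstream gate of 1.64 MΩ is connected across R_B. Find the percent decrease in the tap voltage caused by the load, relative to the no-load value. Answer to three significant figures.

3.91 %

The divider's output (Thévenin) resistance is R_A‖R_B = 66.67 kΩ.
Fractional drop under load = R_th/(R_th + R_L) = 66.67 / (66.67 + 1640) = 0.03906.
So the output falls by 3.91 %.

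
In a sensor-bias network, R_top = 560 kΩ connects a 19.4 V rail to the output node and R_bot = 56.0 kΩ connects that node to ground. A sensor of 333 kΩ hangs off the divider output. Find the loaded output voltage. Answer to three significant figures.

V_out ≈ 1.53 V

The load sits in parallel with R_bot: R_bot‖R_L = (56.0 × 333) / (56.0 + 333) = 47.94 kΩ.
V_out = 19.4 × 47.94 / (560 + 47.94) = 19.4 × 47.94/607.9 = 1.53 V.
(Unloaded it would have been 1.76 V.)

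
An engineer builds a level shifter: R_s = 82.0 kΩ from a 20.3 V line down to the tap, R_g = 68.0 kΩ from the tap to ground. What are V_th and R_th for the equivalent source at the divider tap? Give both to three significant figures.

V_th is the open-circuit tap voltage: 20.3 × 68.0/(82.0 + 68.0) = 9.20 V.
With the supply zeroed, R_s and R_g appear in parallel from the tap: R_th = R_s‖R_g = (82.0 × 68.0)/150.0 = 37.2 kΩ.

V_th = 9.20 V, R_th = 37.2 kΩ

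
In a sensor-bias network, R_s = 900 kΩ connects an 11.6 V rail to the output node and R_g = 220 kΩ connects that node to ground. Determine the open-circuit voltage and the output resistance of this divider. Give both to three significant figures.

V_th is the open-circuit tap voltage: 11.6 × 220/(900 + 220) = 2.28 V.
With the supply zeroed, R_s and R_g appear in parallel from the tap: R_th = R_s‖R_g = (900 × 220)/1120 = 177 kΩ.

V_th = 2.28 V, R_th = 177 kΩ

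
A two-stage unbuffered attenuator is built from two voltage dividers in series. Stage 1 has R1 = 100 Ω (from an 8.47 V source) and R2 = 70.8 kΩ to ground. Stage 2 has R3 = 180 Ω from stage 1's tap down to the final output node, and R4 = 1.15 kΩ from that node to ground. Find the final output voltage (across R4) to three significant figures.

V_out ≈ 6.80 V

Stage 2 presents R3+R4 = 1330 Ω as a load on stage 1's tap.
Stage 1's lower leg becomes R2‖(R3+R4) = 1305 Ω, so V_mid = 8.47 × 1305/1405 = 7.867 V.
Stage 2 is itself unloaded: V_out = V_mid × R4/(R3+R4) = 7.867 × 1150/1330 = 6.80 V.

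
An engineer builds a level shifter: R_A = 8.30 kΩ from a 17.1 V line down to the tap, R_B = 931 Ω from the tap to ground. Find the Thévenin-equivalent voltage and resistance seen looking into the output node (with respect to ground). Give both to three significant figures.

V_th = 1.72 V, R_th = 837 Ω

V_th is the open-circuit tap voltage: 17.1 × 931/(8300 + 931) = 1.72 V.
With the supply zeroed, R_A and R_B appear in parallel from the tap: R_th = R_A‖R_B = (8300 × 931)/9231 = 837 Ω.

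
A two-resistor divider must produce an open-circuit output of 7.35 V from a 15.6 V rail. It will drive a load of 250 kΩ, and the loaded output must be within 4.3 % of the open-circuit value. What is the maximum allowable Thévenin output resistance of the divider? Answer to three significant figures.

Loading drop = R_th/(R_th + R_L) ≤ 0.0430, so R_th ≤ R_L · ε/(1−ε) = 250 kΩ × 0.0430/0.9570 = 11.2 kΩ.

R_th ≤ 11.2 kΩ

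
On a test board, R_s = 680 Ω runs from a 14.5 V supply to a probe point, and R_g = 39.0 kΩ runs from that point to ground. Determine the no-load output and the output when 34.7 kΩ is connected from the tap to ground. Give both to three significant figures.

Open-circuit: V = 14.5 × 39000/(680 + 39000) = 14.3 V.
With the load, R_g becomes R_g‖R_L = 18360 Ω, so V = 14.5 × 18360/19040 = 14.0 V.

Unloaded: 14.3 V; loaded: 14.0 V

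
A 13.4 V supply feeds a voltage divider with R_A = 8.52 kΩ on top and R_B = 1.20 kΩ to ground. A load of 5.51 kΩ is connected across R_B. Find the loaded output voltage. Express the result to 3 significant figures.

The load sits in parallel with R_B: R_B‖R_L = (1.20 × 5.51) / (1.20 + 5.51) = 0.9854 kΩ.
V_out = 13.4 × 0.9854 / (8.52 + 0.9854) = 13.4 × 0.9854/9.505 = 1.39 V.
(Unloaded it would have been 1.65 V.)

V_out ≈ 1.39 V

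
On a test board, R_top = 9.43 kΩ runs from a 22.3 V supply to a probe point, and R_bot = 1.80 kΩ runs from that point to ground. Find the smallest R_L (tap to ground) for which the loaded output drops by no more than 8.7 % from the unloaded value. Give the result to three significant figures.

R_L(min) ≈ 15.9 kΩ

Output resistance R_th = R_top‖R_bot = (9.43 × 1.80)/11.23 = 1.511 kΩ.
The fractional drop is R_th/(R_th + R_L); requiring this ≤ 0.0870 gives R_L ≥ R_th(1/0.0870 − 1) = 1.511 × 10.49 = 15.9 kΩ.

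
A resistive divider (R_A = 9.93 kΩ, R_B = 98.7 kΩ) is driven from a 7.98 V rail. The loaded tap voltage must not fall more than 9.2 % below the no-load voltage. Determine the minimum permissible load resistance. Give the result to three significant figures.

R_L(min) ≈ 89.0 kΩ

Output resistance R_th = R_A‖R_B = (9.93 × 98.7)/108.6 = 9.022 kΩ.
The fractional drop is R_th/(R_th + R_L); requiring this ≤ 0.0920 gives R_L ≥ R_th(1/0.0920 − 1) = 9.022 × 9.870 = 89.0 kΩ.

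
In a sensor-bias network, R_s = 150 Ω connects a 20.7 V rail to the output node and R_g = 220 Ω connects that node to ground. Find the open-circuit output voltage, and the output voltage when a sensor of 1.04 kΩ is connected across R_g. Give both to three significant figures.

Unloaded: 12.3 V; loaded: 11.3 V

Open-circuit: V = 20.7 × 220/(150 + 220) = 12.3 V.
With the load, R_g becomes R_g‖R_L = 181.6 Ω, so V = 20.7 × 181.6/331.6 = 11.3 V.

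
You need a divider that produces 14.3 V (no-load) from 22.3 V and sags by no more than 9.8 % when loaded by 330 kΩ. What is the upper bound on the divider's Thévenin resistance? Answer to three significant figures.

Loading drop = R_th/(R_th + R_L) ≤ 0.0980, so R_th ≤ R_L · ε/(1−ε) = 330 kΩ × 0.0980/0.9020 = 35.9 kΩ.
(Any R1, R2 with R2/(R1+R2) = 0.641 and R1‖R2 ≤ 35.9 kΩ will meet the spec.)

R_th ≤ 35.9 kΩ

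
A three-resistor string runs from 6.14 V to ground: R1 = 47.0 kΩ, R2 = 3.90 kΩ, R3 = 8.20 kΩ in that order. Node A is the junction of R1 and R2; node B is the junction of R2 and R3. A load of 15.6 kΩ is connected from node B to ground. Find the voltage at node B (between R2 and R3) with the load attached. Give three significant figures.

V ≈ 0.586 V

At node B, R3 is in parallel with the load: R3‖R_L = 5.375 kΩ.
Below node A the resistance is R2 + (R3‖R_L) = 9.275 kΩ, so V_A = 6.14 × 9.275/56.27 = 1.012 V.
Then V_B = V_A × (R3‖R_L)/(R2 + R3‖R_L) = 1.012 × 5.375/9.275 = 0.586 V.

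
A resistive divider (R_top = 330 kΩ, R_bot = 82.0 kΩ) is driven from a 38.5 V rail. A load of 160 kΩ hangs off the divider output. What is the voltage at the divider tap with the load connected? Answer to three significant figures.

The load sits in parallel with R_bot: R_bot‖R_L = (82.0 × 160) / (82.0 + 160) = 54.21 kΩ.
V_out = 38.5 × 54.21 / (330 + 54.21) = 38.5 × 54.21/384.2 = 5.43 V.

V_out ≈ 5.43 V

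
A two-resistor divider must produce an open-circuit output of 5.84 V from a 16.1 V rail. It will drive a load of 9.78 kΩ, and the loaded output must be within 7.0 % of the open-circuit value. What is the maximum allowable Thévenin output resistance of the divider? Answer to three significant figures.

R_th ≤ 736 Ω

Loading drop = R_th/(R_th + R_L) ≤ 0.0700, so R_th ≤ R_L · ε/(1−ε) = 9.78 kΩ × 0.0700/0.9300 = 736 Ω.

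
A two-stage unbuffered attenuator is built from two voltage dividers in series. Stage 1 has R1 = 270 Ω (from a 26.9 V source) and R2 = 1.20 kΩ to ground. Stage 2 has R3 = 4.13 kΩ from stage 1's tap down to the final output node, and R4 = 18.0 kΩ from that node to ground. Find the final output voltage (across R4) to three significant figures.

Stage 2 presents R3+R4 = 22130 Ω as a load on stage 1's tap.
Stage 1's lower leg becomes R2‖(R3+R4) = 1138 Ω, so V_mid = 26.9 × 1138/1408 = 21.74 V.
Stage 2 is itself unloaded: V_out = V_mid × R4/(R3+R4) = 21.74 × 18000/22130 = 17.7 V.

V_out ≈ 17.7 V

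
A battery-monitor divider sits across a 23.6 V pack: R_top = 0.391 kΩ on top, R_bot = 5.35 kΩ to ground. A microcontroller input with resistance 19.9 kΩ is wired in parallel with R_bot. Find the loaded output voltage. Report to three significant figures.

V_out ≈ 21.6 V

The load sits in parallel with R_bot: R_bot‖R_L = (5350 × 19900) / (5350 + 19900) = 4216 Ω.
V_out = 23.6 × 4216 / (391 + 4216) = 23.6 × 4216/4607 = 21.6 V.
(Unloaded it would have been 22.0 V.)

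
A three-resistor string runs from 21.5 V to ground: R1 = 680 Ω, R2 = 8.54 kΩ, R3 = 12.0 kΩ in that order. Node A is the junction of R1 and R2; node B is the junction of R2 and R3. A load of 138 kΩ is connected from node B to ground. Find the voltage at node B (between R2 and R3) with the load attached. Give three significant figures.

At node B, R3 is in parallel with the load: R3‖R_L = 11040 Ω.
Below node A the resistance is R2 + (R3‖R_L) = 19580 Ω, so V_A = 21.5 × 19580/20260 = 20.78 V.
Then V_B = V_A × (R3‖R_L)/(R2 + R3‖R_L) = 20.78 × 11040/19580 = 11.7 V.

V ≈ 11.7 V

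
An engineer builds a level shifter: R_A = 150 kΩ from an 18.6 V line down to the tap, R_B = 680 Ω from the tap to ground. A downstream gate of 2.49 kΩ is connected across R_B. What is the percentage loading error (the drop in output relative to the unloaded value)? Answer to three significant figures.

Unloaded V = 18.6 × 680/150700 = 0.08394 V.
Loaded: R_B‖R_L = 534.1 Ω, giving V = 18.6 × 534.1/150500 = 0.06600 V.
Drop = (0.08394 − 0.06600) / 0.08394 = 21.4 %.

21.4 %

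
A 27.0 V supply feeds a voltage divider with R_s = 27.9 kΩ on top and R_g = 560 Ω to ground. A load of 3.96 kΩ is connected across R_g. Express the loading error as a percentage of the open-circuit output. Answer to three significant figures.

12.2 %

Unloaded V = 27.0 × 560/28460 = 0.53127 V.
Loaded: R_g‖R_L = 490.6 Ω, giving V = 27.0 × 490.6/28390 = 0.46659 V.
Drop = (0.53127 − 0.46659) / 0.53127 = 12.2 %.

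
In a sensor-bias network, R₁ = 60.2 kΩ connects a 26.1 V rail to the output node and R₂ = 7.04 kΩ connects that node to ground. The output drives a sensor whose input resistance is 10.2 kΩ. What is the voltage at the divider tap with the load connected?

The load sits in parallel with R₂: R₂‖R_L = (7.04 × 10.2) / (7.04 + 10.2) = 4.165 kΩ.
V_out = 26.1 × 4.165 / (60.2 + 4.165) = 26.1 × 4.165/64.37 = 1.69 V.

V_out ≈ 1.69 V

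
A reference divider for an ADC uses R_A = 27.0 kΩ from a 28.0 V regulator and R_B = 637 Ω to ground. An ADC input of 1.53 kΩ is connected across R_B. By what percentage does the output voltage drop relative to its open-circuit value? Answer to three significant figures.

Unloaded V = 28.0 × 637/27640 = 0.6454 V.
Loaded: R_B‖R_L = 449.8 Ω, giving V = 28.0 × 449.8/27450 = 0.4588 V.
Drop = (0.6454 − 0.4588) / 0.6454 = 28.9 %.

28.9 %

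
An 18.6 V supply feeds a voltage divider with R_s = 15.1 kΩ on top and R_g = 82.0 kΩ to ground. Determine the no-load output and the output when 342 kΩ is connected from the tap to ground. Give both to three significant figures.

Unloaded: 15.7 V; loaded: 15.1 V

Open-circuit: V = 18.6 × 82.0/(15.1 + 82.0) = 15.7 V.
With the load, R_g becomes R_g‖R_L = 66.14 kΩ, so V = 18.6 × 66.14/81.24 = 15.1 V.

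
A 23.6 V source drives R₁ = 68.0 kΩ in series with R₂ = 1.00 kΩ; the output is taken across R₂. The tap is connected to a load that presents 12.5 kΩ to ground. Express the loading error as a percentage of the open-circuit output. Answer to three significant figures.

The divider's output (Thévenin) resistance is R₁‖R₂ = 0.9855 kΩ.
Fractional drop under load = R_th/(R_th + R_L) = 0.9855 / (0.9855 + 12.5) = 0.07308.
So the output falls by 7.31 %.

7.31 %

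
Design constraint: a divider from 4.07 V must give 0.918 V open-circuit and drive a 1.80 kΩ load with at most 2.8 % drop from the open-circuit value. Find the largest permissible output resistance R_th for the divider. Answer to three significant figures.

Loading drop = R_th/(R_th + R_L) ≤ 0.0280, so R_th ≤ R_L · ε/(1−ε) = 1.80 kΩ × 0.0280/0.9720 = 51.9 Ω.

R_th ≤ 51.9 Ω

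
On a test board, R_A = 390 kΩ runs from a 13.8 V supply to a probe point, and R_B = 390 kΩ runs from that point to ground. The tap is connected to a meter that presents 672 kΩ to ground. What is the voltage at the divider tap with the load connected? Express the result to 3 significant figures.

The load sits in parallel with R_B: R_B‖R_L = (390 × 672) / (390 + 672) = 246.8 kΩ.
V_out = 13.8 × 246.8 / (390 + 246.8) = 13.8 × 246.8/636.8 = 5.35 V.
(Unloaded it would have been 6.90 V.)

V_out ≈ 5.35 V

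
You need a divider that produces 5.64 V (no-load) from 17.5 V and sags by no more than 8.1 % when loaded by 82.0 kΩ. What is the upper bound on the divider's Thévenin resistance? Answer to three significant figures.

R_th ≤ 7.23 kΩ

Loading drop = R_th/(R_th + R_L) ≤ 0.0810, so R_th ≤ R_L · ε/(1−ε) = 82.0 kΩ × 0.0810/0.9190 = 7.23 kΩ.
(Any R1, R2 with R2/(R1+R2) = 0.322 and R1‖R2 ≤ 7.23 kΩ will meet the spec.)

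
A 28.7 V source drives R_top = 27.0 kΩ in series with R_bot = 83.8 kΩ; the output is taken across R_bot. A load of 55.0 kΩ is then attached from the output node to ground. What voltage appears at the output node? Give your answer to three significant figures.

The load sits in parallel with R_bot: R_bot‖R_L = (83.8 × 55.0) / (83.8 + 55.0) = 33.21 kΩ.
V_out = 28.7 × 33.21 / (27.0 + 33.21) = 28.7 × 33.21/60.21 = 15.8 V.

V_out ≈ 15.8 V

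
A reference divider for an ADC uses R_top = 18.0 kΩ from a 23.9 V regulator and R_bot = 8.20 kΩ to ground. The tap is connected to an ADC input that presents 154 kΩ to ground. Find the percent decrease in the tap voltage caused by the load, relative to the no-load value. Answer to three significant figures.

The divider's output (Thévenin) resistance is R_top‖R_bot = 5.634 kΩ.
Fractional drop under load = R_th/(R_th + R_L) = 5.634 / (5.634 + 154) = 0.03529.
So the output falls by 3.53 %.

3.53 %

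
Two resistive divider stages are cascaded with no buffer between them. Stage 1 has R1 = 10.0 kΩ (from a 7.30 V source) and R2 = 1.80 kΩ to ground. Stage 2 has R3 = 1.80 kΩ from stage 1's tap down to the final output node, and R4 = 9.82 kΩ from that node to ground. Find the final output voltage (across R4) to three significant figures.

Stage 2 presents R3+R4 = 11.62 kΩ as a load on stage 1's tap.
Stage 1's lower leg becomes R2‖(R3+R4) = 1.559 kΩ, so V_mid = 7.30 × 1.559/11.56 = 0.9843 V.
Stage 2 is itself unloaded: V_out = V_mid × R4/(R3+R4) = 0.9843 × 9.82/11.62 = 0.832 V.

V_out ≈ 0.832 V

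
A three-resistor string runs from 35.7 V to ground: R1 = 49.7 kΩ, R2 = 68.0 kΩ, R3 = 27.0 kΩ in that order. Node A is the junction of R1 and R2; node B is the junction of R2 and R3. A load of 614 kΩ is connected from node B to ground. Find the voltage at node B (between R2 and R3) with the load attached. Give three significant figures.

V ≈ 6.43 V

At node B, R3 is in parallel with the load: R3‖R_L = 25.86 kΩ.
Below node A the resistance is R2 + (R3‖R_L) = 93.86 kΩ, so V_A = 35.7 × 93.86/143.6 = 23.34 V.
Then V_B = V_A × (R3‖R_L)/(R2 + R3‖R_L) = 23.34 × 25.86/93.86 = 6.43 V.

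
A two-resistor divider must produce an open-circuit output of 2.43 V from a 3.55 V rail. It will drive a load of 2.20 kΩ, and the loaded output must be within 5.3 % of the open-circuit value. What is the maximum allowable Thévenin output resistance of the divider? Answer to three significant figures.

Loading drop = R_th/(R_th + R_L) ≤ 0.0530, so R_th ≤ R_L · ε/(1−ε) = 2.20 kΩ × 0.0530/0.9470 = 123 Ω.

R_th ≤ 123 Ω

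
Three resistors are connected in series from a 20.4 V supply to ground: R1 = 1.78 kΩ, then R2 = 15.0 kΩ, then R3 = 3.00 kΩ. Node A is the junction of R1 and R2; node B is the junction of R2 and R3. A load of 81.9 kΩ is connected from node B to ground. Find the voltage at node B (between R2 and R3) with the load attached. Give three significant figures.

V ≈ 3.00 V

At node B, R3 is in parallel with the load: R3‖R_L = 2.894 kΩ.
Below node A the resistance is R2 + (R3‖R_L) = 17.89 kΩ, so V_A = 20.4 × 17.89/19.67 = 18.55 V.
Then V_B = V_A × (R3‖R_L)/(R2 + R3‖R_L) = 18.55 × 2.894/17.89 = 3.00 V.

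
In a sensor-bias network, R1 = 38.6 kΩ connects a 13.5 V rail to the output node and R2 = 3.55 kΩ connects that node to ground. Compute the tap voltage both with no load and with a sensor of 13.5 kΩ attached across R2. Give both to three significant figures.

Open-circuit: V = 13.5 × 3.55/(38.6 + 3.55) = 1.14 V.
With the load, R2 becomes R2‖R_L = 2.811 kΩ, so V = 13.5 × 2.811/41.41 = 0.916 V.

Unloaded: 1.14 V; loaded: 0.916 V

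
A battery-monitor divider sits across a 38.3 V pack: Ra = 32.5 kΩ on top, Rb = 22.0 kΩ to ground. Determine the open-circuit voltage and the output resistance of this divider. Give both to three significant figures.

V_th is the open-circuit tap voltage: 38.3 × 22.0/(32.5 + 22.0) = 15.5 V.
With the supply zeroed, Ra and Rb appear in parallel from the tap: R_th = Ra‖Rb = (32.5 × 22.0)/54.50 = 13.1 kΩ.

V_th = 15.5 V, R_th = 13.1 kΩ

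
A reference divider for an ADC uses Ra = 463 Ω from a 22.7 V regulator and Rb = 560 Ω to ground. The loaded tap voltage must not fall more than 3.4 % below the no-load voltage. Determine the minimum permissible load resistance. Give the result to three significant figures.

Output resistance R_th = Ra‖Rb = (463 × 560)/1023 = 253.5 Ω.
The fractional drop is R_th/(R_th + R_L); requiring this ≤ 0.0340 gives R_L ≥ R_th(1/0.0340 − 1) = 253.5 × 28.41 = 7.20 kΩ.

R_L(min) ≈ 7.20 kΩ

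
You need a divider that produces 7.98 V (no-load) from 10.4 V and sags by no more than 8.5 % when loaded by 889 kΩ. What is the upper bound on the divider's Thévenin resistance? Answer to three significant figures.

Loading drop = R_th/(R_th + R_L) ≤ 0.0850, so R_th ≤ R_L · ε/(1−ε) = 889 kΩ × 0.0850/0.9150 = 82.6 kΩ.

R_th ≤ 82.6 kΩ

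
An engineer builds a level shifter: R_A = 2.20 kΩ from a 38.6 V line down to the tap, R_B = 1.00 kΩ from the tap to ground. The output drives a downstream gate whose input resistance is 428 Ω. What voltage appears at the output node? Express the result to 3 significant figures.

The load sits in parallel with R_B: R_B‖R_L = (1000 × 428) / (1000 + 428) = 299.7 Ω.
V_out = 38.6 × 299.7 / (2200 + 299.7) = 38.6 × 299.7/2500 = 4.63 V.

V_out ≈ 4.63 V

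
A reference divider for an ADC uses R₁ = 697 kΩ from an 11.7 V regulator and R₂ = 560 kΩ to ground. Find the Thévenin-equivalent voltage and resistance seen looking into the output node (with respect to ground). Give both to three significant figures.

V_th = 5.21 V, R_th = 311 kΩ

V_th is the open-circuit tap voltage: 11.7 × 560/(697 + 560) = 5.21 V.
With the supply zeroed, R₁ and R₂ appear in parallel from the tap: R_th = R₁‖R₂ = (697 × 560)/1257 = 311 kΩ.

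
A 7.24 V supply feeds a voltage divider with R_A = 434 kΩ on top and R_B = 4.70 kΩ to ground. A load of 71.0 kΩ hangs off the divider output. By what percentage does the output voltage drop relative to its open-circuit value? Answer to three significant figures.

6.15 %

The divider's output (Thévenin) resistance is R_A‖R_B = 4.650 kΩ.
Fractional drop under load = R_th/(R_th + R_L) = 4.650 / (4.650 + 71.0) = 0.06146.
So the output falls by 6.15 %.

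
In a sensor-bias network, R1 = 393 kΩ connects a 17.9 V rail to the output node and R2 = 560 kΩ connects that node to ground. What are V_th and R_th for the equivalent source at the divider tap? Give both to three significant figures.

V_th is the open-circuit tap voltage: 17.9 × 560/(393 + 560) = 10.5 V.
With the supply zeroed, R1 and R2 appear in parallel from the tap: R_th = R1‖R2 = (393 × 560)/953.0 = 231 kΩ.

V_th = 10.5 V, R_th = 231 kΩ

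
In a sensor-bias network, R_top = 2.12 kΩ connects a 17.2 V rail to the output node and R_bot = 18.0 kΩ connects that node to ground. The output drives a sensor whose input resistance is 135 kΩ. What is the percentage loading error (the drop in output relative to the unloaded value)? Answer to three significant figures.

The divider's output (Thévenin) resistance is R_top‖R_bot = 1.897 kΩ.
Fractional drop under load = R_th/(R_th + R_L) = 1.897 / (1.897 + 135) = 0.01385.
So the output falls by 1.39 %.

1.39 %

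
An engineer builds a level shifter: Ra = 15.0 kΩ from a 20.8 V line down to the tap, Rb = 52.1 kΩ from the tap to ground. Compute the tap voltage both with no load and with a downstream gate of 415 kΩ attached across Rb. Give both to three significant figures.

Unloaded: 16.2 V; loaded: 15.7 V

Open-circuit: V = 20.8 × 52.1/(15.0 + 52.1) = 16.2 V.
With the load, Rb becomes Rb‖R_L = 46.29 kΩ, so V = 20.8 × 46.29/61.29 = 15.7 V.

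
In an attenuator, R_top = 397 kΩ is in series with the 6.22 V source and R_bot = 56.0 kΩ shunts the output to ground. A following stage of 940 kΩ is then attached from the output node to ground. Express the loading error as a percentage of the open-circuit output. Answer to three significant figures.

4.96 %

The divider's output (Thévenin) resistance is R_top‖R_bot = 49.08 kΩ.
Fractional drop under load = R_th/(R_th + R_L) = 49.08 / (49.08 + 940) = 0.04962.
So the output falls by 4.96 %.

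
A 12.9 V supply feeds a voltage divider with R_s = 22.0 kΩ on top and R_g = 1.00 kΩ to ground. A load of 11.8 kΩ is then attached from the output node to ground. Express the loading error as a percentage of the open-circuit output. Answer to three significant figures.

7.50 %

The divider's output (Thévenin) resistance is R_s‖R_g = 0.9565 kΩ.
Fractional drop under load = R_th/(R_th + R_L) = 0.9565 / (0.9565 + 11.8) = 0.07498.
So the output falls by 7.50 %.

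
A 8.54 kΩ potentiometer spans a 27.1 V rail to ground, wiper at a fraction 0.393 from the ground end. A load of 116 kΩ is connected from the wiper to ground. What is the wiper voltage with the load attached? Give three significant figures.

The wiper splits the pot into (1−α)R = 5.184 kΩ above and αR = 3.356 kΩ below.
Lower section ‖ load = 3.262 kΩ.
V_wiper = 27.1 × 3.262/(5.184 + 3.262) = 10.5 V.

V ≈ 10.5 V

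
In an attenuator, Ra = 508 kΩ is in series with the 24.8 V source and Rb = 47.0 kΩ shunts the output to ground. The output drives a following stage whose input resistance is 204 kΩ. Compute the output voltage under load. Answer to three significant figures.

The load sits in parallel with Rb: Rb‖R_L = (47.0 × 204) / (47.0 + 204) = 38.20 kΩ.
V_out = 24.8 × 38.20 / (508 + 38.20) = 24.8 × 38.20/546.2 = 1.73 V.

V_out ≈ 1.73 V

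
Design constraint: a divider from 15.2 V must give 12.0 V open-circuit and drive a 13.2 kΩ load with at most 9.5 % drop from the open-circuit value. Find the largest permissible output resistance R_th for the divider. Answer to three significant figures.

Loading drop = R_th/(R_th + R_L) ≤ 0.0950, so R_th ≤ R_L · ε/(1−ε) = 13.2 kΩ × 0.0950/0.9050 = 1.39 kΩ.

R_th ≤ 1.39 kΩ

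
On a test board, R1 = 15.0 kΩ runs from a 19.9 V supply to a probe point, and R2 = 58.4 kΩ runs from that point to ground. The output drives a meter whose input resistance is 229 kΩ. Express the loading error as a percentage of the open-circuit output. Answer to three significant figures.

The divider's output (Thévenin) resistance is R1‖R2 = 11.93 kΩ.
Fractional drop under load = R_th/(R_th + R_L) = 11.93 / (11.93 + 229) = 0.04953.
So the output falls by 4.95 %.

4.95 %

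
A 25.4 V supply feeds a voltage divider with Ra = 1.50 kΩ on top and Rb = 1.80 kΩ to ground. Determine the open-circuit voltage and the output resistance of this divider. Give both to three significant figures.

V_th is the open-circuit tap voltage: 25.4 × 1.80/(1.50 + 1.80) = 13.9 V.
With the supply zeroed, Ra and Rb appear in parallel from the tap: R_th = Ra‖Rb = (1.50 × 1.80)/3.300 = 818 Ω.

V_th = 13.9 V, R_th = 818 Ω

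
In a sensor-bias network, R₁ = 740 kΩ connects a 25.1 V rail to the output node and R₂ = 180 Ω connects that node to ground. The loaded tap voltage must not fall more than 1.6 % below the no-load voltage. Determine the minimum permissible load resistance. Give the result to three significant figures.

Output resistance R_th = R₁‖R₂ = (740000 × 180)/740200 = 180.0 Ω.
The fractional drop is R_th/(R_th + R_L); requiring this ≤ 0.0160 gives R_L ≥ R_th(1/0.0160 − 1) = 180.0 × 61.50 = 11.1 kΩ.

R_L(min) ≈ 11.1 kΩ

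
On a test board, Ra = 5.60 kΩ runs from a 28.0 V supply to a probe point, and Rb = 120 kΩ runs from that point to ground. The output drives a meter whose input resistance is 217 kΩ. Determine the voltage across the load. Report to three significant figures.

The load sits in parallel with Rb: Rb‖R_L = (120 × 217) / (120 + 217) = 77.27 kΩ.
V_out = 28.0 × 77.27 / (5.60 + 77.27) = 28.0 × 77.27/82.87 = 26.1 V.

V_out ≈ 26.1 V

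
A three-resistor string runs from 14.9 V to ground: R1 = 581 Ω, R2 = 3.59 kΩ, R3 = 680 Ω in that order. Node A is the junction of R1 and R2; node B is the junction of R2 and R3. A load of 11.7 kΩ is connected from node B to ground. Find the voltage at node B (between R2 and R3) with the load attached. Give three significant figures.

V ≈ 1.99 V

At node B, R3 is in parallel with the load: R3‖R_L = 642.6 Ω.
Below node A the resistance is R2 + (R3‖R_L) = 4233 Ω, so V_A = 14.9 × 4233/4814 = 13.10 V.
Then V_B = V_A × (R3‖R_L)/(R2 + R3‖R_L) = 13.10 × 642.6/4233 = 1.99 V.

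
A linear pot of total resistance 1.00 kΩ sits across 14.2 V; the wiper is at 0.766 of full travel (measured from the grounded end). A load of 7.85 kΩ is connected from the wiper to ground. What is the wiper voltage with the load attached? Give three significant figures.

The wiper splits the pot into (1−α)R = 234.0 Ω above and αR = 766.0 Ω below.
Lower section ‖ load = 697.9 Ω.
V_wiper = 14.2 × 697.9/(234.0 + 697.9) = 10.6 V.

V ≈ 10.6 V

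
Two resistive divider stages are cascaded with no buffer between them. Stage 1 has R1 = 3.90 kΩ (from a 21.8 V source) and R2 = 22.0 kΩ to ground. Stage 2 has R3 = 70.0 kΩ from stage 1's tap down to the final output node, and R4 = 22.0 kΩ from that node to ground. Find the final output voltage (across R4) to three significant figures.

V_out ≈ 4.27 V

Stage 2 presents R3+R4 = 92.00 kΩ as a load on stage 1's tap.
Stage 1's lower leg becomes R2‖(R3+R4) = 17.75 kΩ, so V_mid = 21.8 × 17.75/21.65 = 17.87 V.
Stage 2 is itself unloaded: V_out = V_mid × R4/(R3+R4) = 17.87 × 22.0/92.00 = 4.27 V.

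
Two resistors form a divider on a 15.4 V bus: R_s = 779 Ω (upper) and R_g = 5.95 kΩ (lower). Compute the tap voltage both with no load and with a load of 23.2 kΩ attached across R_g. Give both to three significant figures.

Open-circuit: V = 15.4 × 5950/(779 + 5950) = 13.6 V.
With the load, R_g becomes R_g‖R_L = 4736 Ω, so V = 15.4 × 4736/5515 = 13.2 V.

Unloaded: 13.6 V; loaded: 13.2 V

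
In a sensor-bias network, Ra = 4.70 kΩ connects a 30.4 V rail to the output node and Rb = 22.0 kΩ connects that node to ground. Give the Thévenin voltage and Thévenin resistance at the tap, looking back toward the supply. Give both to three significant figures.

V_th = 25.0 V, R_th = 3.87 kΩ

V_th is the open-circuit tap voltage: 30.4 × 22.0/(4.70 + 22.0) = 25.0 V.
With the supply zeroed, Ra and Rb appear in parallel from the tap: R_th = Ra‖Rb = (4.70 × 22.0)/26.70 = 3.87 kΩ.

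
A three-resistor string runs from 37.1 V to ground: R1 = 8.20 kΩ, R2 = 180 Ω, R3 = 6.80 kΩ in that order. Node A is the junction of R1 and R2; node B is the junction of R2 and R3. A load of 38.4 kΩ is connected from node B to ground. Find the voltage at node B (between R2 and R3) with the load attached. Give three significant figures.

V ≈ 15.1 V

At node B, R3 is in parallel with the load: R3‖R_L = 5777 Ω.
Below node A the resistance is R2 + (R3‖R_L) = 5957 Ω, so V_A = 37.1 × 5957/14160 = 15.61 V.
Then V_B = V_A × (R3‖R_L)/(R2 + R3‖R_L) = 15.61 × 5777/5957 = 15.1 V.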